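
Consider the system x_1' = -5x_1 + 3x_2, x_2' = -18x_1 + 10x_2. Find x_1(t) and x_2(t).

x_1(t) = C_1e^(4t) - C_2e^(t), x_2(t) = 3C_1e^(4t) - 2C_2e^(t)

Coefficient matrix A = [[-5, 3], [-18, 10]].
Characteristic polynomial det(A - λI) = λ^2 - 5λ + 4 = 0.
Eigenvalues λ = 4, 1.
For λ=4: (A-λI) row 1 is [-9, 3], so an eigenvector is (1, 3).
For λ=1: (A-λI) row 1 is [-6, 3], so an eigenvector is (-1, -2).
General solution: C_1e^(4t)(1,3) + C_2e^(t)(-1,-2).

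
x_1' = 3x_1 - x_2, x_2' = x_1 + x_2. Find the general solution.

Coefficient matrix A = [[3, -1], [1, 1]].
Characteristic polynomial det(A - λI) = λ^2 - 4λ + 4 = 0.
Single eigenvalue λ = 2 with algebraic multiplicity 2.
Eigenvector v = (1,1); generalized eigenvector w with (A-λI)w=v is (2,1).
General solution: e^(2t)[K_1·v + K_2·(t·v + w)].

x_1(t) = K_1e^(2t) + K_2te^(2t) + 2K_2e^(2t), x_2(t) = K_1e^(2t) + K_2te^(2t) + K_2e^(2t)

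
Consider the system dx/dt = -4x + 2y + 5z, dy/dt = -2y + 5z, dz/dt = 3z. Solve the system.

x(t) = C_1e^(-4t) + C_2e^(-2t) + C_3e^(3t), y(t) = C_2e^(-2t) + C_3e^(3t), z(t) = C_3e^(3t)

Coefficient matrix A = [[-4, 2, 5], [0, -2, 5], [0, 0, 3]].
det(A - λI) = 0 gives eigenvalues λ = -4, -2, 3.
For λ=-4: eigenvector (1,0,0).
For λ=-2: eigenvector (1,1,0).
For λ=3: eigenvector (1,1,1).
General solution: C_1e^(-4t)(1,0,0) + C_2e^(-2t)(1,1,0) + C_3e^(3t)(1,1,1).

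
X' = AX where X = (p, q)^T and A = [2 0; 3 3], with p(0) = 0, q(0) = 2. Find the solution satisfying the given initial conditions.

p(t) = 0, q(t) = 2e^(3t)

Coefficient matrix A = [[2, 0], [3, 3]].
Characteristic polynomial det(A - λI) = λ^2 - 5λ + 6 = 0.
Eigenvalues λ = 3, 2.
For λ=3: (A-λI) row 1 is [-1, 0], so an eigenvector is (0, 1).
For λ=2: (A-λI) row 2 is [3, 1], so an eigenvector is (-1, 3).
General solution: c_1e^(3t)(0,1) + c_2e^(2t)(-1,3).
Applying p(0)=0, q(0)=2 gives c_1=2, c_2=0.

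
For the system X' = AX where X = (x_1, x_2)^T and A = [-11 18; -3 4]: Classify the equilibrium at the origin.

A = [[-11,18],[-3,4]]; det(A-λI) = λ^2 + 7λ + 10.
λ = -5, -2: both negative.

stable node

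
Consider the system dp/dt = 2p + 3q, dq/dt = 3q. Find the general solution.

Coefficient matrix A = [[2, 3], [0, 3]].
Characteristic polynomial det(A - λI) = λ^2 - 5λ + 6 = 0.
Eigenvalues λ = 3, 2.
For λ=3: (A-λI) row 1 is [-1, 3], so an eigenvector is (3, 1).
For λ=2: (A-λI) row 1 is [0, 3], so an eigenvector is (-1, 0).
General solution: K_1e^(3t)(3,1) + K_2e^(2t)(-1,0).

p(t) = 3K_1e^(3t) - K_2e^(2t), q(t) = K_1e^(3t)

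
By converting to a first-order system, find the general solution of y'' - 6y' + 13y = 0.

Let x_1 = y, x_2 = y'. Then x_1' = x_2 and x_2' = -13x_1 + 6x_2.
A = [[0,1],[-13,6]]; det(A-λI) = λ^2 - 6λ + 13.
Eigenvalues λ = 3 ± 2i.

y(t) = C_1e^(3t)cos(2t) + C_2e^(3t)sin(2t)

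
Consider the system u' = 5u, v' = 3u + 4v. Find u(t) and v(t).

Coefficient matrix A = [[5, 0], [3, 4]].
Characteristic polynomial det(A - λI) = λ^2 - 9λ + 20 = 0.
Eigenvalues λ = 5, 4.
For λ=5: (A-λI) row 2 is [3, -1], so an eigenvector is (-1, -3).
For λ=4: (A-λI) row 1 is [1, 0], so an eigenvector is (0, -1).
General solution: K_1e^(5t)(-1,-3) + K_2e^(4t)(0,-1).

u(t) = -K_1e^(5t), v(t) = -3K_1e^(5t) - K_2e^(4t)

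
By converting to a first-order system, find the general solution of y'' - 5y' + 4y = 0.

Let x_1 = y, x_2 = y'. Then x_1' = x_2 and x_2' = -4x_1 + 5x_2.
A = [[0,1],[-4,5]]; det(A-λI) = λ^2 - 5λ + 4.
Eigenvalues λ = 1, 4 with eigenvectors (1,1), (1,4).

y(t) = c_1e^(t) + c_2e^(4t)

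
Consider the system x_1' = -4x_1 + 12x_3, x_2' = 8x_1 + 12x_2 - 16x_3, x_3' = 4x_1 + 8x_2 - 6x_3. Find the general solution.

x_1(t) = 2K_1e^(-4t) + 2K_2e^(2t) + 3K_3e^(4t), x_2(t) = -K_1e^(-4t) + K_3e^(4t), x_3(t) = K_2e^(2t) + 2K_3e^(4t)

Coefficient matrix A = [[-4, 0, 12], [8, 12, -16], [4, 8, -6]].
det(A - λI) = 0 gives eigenvalues λ = -4, 2, 4.
For λ=-4: eigenvector (2,-1,0).
For λ=2: eigenvector (2,0,1).
For λ=4: eigenvector (3,1,2).
General solution: K_1e^(-4t)(2,-1,0) + K_2e^(2t)(2,0,1) + K_3e^(4t)(3,1,2).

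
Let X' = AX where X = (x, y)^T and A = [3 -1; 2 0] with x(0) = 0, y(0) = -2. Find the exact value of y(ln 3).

6

A = [[3,-1],[2,0]]; eigenvalues λ = 1, 2.
Eigenvectors: (-1,-2) for λ=1, (-1,-1) for λ=2.
From the initial condition, c_1 = 2, c_2 = -2.
y(ln 3) = (2)(3^1)(-2) + (-2)(3^2)(-1) = 6.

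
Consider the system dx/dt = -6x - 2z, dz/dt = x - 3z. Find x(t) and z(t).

Coefficient matrix A = [[-6, -2], [1, -3]].
Characteristic polynomial det(A - λI) = λ^2 + 9λ + 20 = 0.
Eigenvalues λ = -5, -4.
For λ=-5: (A-λI) row 1 is [-1, -2], so an eigenvector is (2, -1).
For λ=-4: (A-λI) row 1 is [-2, -2], so an eigenvector is (1, -1).
General solution: K_1e^(-5t)(2,-1) + K_2e^(-4t)(1,-1).

x(t) = 2K_1e^(-5t) + K_2e^(-4t), z(t) = -K_1e^(-5t) - K_2e^(-4t)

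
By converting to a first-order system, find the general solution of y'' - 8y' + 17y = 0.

y(t) = C_1e^(4t)cos(t) + C_2e^(4t)sin(t)

Let x_1 = y, x_2 = y'. Then x_1' = x_2 and x_2' = -17x_1 + 8x_2.
A = [[0,1],[-17,8]]; det(A-λI) = λ^2 - 8λ + 17.
Eigenvalues λ = 4 ± i.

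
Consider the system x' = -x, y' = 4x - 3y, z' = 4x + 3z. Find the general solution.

Coefficient matrix A = [[-1, 0, 0], [4, -3, 0], [4, 0, 3]].
det(A - λI) = 0 gives eigenvalues λ = -1, -3, 3.
For λ=-1: eigenvector (1,2,-1).
For λ=-3: eigenvector (0,1,0).
For λ=3: eigenvector (0,0,1).
General solution: c_1e^(-t)(1,2,-1) + c_2e^(-3t)(0,1,0) + c_3e^(3t)(0,0,1).

x(t) = c_1e^(-t), y(t) = 2c_1e^(-t) + c_2e^(-3t), z(t) = -c_1e^(-t) + c_3e^(3t)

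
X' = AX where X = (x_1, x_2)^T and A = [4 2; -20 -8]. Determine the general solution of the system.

Coefficient matrix A = [[4, 2], [-20, -8]].
Characteristic polynomial det(A - λI) = λ^2 + 4λ + 8 = 0.
Eigenvalues λ = -2 ± 2i (complex conjugate pair).
For λ=-2+2i: an eigenvector is (-1,3) - i(0,1) = (-1, 3 - i).
A real fundamental pair from Re and Im of e^((-2+2i)t)v: X_1 = e^(-2t)(cos(2t)·(-1,3) + sin(2t)·(0,1)), X_2 = e^(-2t)(sin(2t)·(-1,3) - cos(2t)·(0,1)).
General solution: K_1X_1 + K_2X_2.

x_1(t) = -K_1e^(-2t)cos(2t) - K_2e^(-2t)sin(2t), x_2(t) = K_1e^(-2t)sin(2t) + 3K_1e^(-2t)cos(2t) + 3K_2e^(-2t)sin(2t) - K_2e^(-2t)cos(2t)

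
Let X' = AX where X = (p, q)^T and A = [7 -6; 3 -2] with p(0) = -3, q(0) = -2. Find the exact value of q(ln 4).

-260

A = [[7,-6],[3,-2]]; eigenvalues λ = 1, 4.
Eigenvectors: (1,1) for λ=1, (2,1) for λ=4.
From the initial condition, c_1 = -1, c_2 = -1.
q(ln 4) = (-1)(4^1)(1) + (-1)(4^4)(1) = -260.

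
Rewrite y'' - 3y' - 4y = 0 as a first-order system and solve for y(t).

y(t) = K_1e^(-t) + K_2e^(4t)

Let x_1 = y, x_2 = y'. Then x_1' = x_2 and x_2' = 4x_1 + 3x_2.
A = [[0,1],[4,3]]; det(A-λI) = λ^2 - 3λ - 4.
Eigenvalues λ = -1, 4 with eigenvectors (1,-1), (1,4).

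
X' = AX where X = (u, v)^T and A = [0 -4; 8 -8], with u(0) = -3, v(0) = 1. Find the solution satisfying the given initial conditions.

u(t) = -4e^(-4t)sin(4t) - 3e^(-4t)cos(4t), v(t) = -7e^(-4t)sin(4t) + e^(-4t)cos(4t)

Coefficient matrix A = [[0, -4], [8, -8]].
Characteristic polynomial det(A - λI) = λ^2 + 8λ + 32 = 0.
Eigenvalues λ = -4 ± 4i (complex conjugate pair).
For λ=-4+4i: an eigenvector is (0,-1) - i(1,1) = (0 - i, -1 - i).
A real fundamental pair from Re and Im of e^((-4+4i)t)v: X_1 = e^(-4t)(cos(4t)·(0,-1) + sin(4t)·(1,1)), X_2 = e^(-4t)(sin(4t)·(0,-1) - cos(4t)·(1,1)).
General solution: K_1X_1 + K_2X_2.
Applying u(0)=-3, v(0)=1 gives K_1=-4, K_2=3.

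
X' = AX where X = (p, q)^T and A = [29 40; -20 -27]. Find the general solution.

p(t) = -3C_1e^(t)sin(4t) + C_1e^(t)cos(4t) + C_2e^(t)sin(4t) + 3C_2e^(t)cos(4t), q(t) = 2C_1e^(t)sin(4t) - C_1e^(t)cos(4t) - C_2e^(t)sin(4t) - 2C_2e^(t)cos(4t)

Coefficient matrix A = [[29, 40], [-20, -27]].
Characteristic polynomial det(A - λI) = λ^2 - 2λ + 17 = 0.
Eigenvalues λ = 1 ± 4i (complex conjugate pair).
For λ=1+4i: an eigenvector is (1,-1) - i(-3,2) = (1 + 3i, -1 - 2i).
A real fundamental pair from Re and Im of e^((1+4i)t)v: X_1 = e^(t)(cos(4t)·(1,-1) + sin(4t)·(-3,2)), X_2 = e^(t)(sin(4t)·(1,-1) - cos(4t)·(-3,2)).
General solution: C_1X_1 + C_2X_2.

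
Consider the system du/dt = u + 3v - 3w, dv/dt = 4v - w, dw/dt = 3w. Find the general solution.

u(t) = -K_2e^(t) + K_3e^(4t), v(t) = K_1e^(3t) + K_3e^(4t), w(t) = K_1e^(3t)

Coefficient matrix A = [[1, 3, -3], [0, 4, -1], [0, 0, 3]].
det(A - λI) = 0 gives eigenvalues λ = 3, 1, 4.
For λ=3: eigenvector (0,1,1).
For λ=1: eigenvector (-1,0,0).
For λ=4: eigenvector (1,1,0).
General solution: K_1e^(3t)(0,1,1) + K_2e^(t)(-1,0,0) + K_3e^(4t)(1,1,0).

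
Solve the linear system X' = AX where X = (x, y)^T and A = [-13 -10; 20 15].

Coefficient matrix A = [[-13, -10], [20, 15]].
Characteristic polynomial det(A - λI) = λ^2 - 2λ + 5 = 0.
Eigenvalues λ = 1 ± 2i (complex conjugate pair).
For λ=1+2i: an eigenvector is (1,-1) - i(-2,3) = (1 + 2i, -1 - 3i).
A real fundamental pair from Re and Im of e^((1+2i)t)v: X_1 = e^(t)(cos(2t)·(1,-1) + sin(2t)·(-2,3)), X_2 = e^(t)(sin(2t)·(1,-1) - cos(2t)·(-2,3)).
General solution: K_1X_1 + K_2X_2.

x(t) = -2K_1e^(t)sin(2t) + K_1e^(t)cos(2t) + K_2e^(t)sin(2t) + 2K_2e^(t)cos(2t), y(t) = 3K_1e^(t)sin(2t) - K_1e^(t)cos(2t) - K_2e^(t)sin(2t) - 3K_2e^(t)cos(2t)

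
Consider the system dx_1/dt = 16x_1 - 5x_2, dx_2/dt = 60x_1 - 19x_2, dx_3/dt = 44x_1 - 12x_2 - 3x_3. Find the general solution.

Coefficient matrix A = [[16, -5, 0], [60, -19, 0], [44, -12, -3]].
det(A - λI) = 0 gives eigenvalues λ = -3, -4, 1.
For λ=-3: eigenvector (0,0,1).
For λ=-4: eigenvector (1,4,4).
For λ=1: eigenvector (1,3,2).
General solution: c_1e^(-3t)(0,0,1) + c_2e^(-4t)(1,4,4) + c_3e^(t)(1,3,2).

x_1(t) = c_2e^(-4t) + c_3e^(t), x_2(t) = 4c_2e^(-4t) + 3c_3e^(t), x_3(t) = c_1e^(-3t) + 4c_2e^(-4t) + 2c_3e^(t)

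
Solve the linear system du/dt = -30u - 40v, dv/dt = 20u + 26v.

u(t) = 3C_1e^(-2t)sin(4t) + C_1e^(-2t)cos(4t) + C_2e^(-2t)sin(4t) - 3C_2e^(-2t)cos(4t), v(t) = -2C_1e^(-2t)sin(4t) - C_1e^(-2t)cos(4t) - C_2e^(-2t)sin(4t) + 2C_2e^(-2t)cos(4t)

Coefficient matrix A = [[-30, -40], [20, 26]].
Characteristic polynomial det(A - λI) = λ^2 + 4λ + 20 = 0.
Eigenvalues λ = -2 ± 4i (complex conjugate pair).
For λ=-2+4i: an eigenvector is (1,-1) - i(3,-2) = (1 - 3i, -1 + 2i).
A real fundamental pair from Re and Im of e^((-2+4i)t)v: X_1 = e^(-2t)(cos(4t)·(1,-1) + sin(4t)·(3,-2)), X_2 = e^(-2t)(sin(4t)·(1,-1) - cos(4t)·(3,-2)).
General solution: C_1X_1 + C_2X_2.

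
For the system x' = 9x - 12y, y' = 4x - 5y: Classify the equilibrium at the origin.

A = [[9,-12],[4,-5]]; det(A-λI) = λ^2 - 4λ + 3.
λ = 1, 3: both positive.

unstable node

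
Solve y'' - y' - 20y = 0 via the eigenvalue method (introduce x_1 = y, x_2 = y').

y(t) = c_1e^(-4t) + c_2e^(5t)

Let x_1 = y, x_2 = y'. Then x_1' = x_2 and x_2' = 20x_1 + x_2.
A = [[0,1],[20,1]]; det(A-λI) = λ^2 - λ - 20.
Eigenvalues λ = -4, 5 with eigenvectors (1,-4), (1,5).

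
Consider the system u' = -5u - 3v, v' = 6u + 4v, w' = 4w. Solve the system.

u(t) = C_1e^(t) + C_2e^(-2t), v(t) = -2C_1e^(t) - C_2e^(-2t), w(t) = C_3e^(4t)

Coefficient matrix A = [[-5, -3, 0], [6, 4, 0], [0, 0, 4]].
det(A - λI) = 0 gives eigenvalues λ = 1, -2, 4.
For λ=1: eigenvector (1,-2,0).
For λ=-2: eigenvector (1,-1,0).
For λ=4: eigenvector (0,0,1).
General solution: C_1e^(t)(1,-2,0) + C_2e^(-2t)(1,-1,0) + C_3e^(4t)(0,0,1).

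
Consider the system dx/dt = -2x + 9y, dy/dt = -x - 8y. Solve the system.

x(t) = 3c_1e^(-5t) + 3c_2te^(-5t) - 2c_2e^(-5t), y(t) = -c_1e^(-5t) - c_2te^(-5t) + c_2e^(-5t)

Coefficient matrix A = [[-2, 9], [-1, -8]].
Characteristic polynomial det(A - λI) = λ^2 + 10λ + 25 = 0.
Single eigenvalue λ = -5 with algebraic multiplicity 2.
Eigenvector v = (3,-1); generalized eigenvector w with (A-λI)w=v is (-2,1).
General solution: e^(-5t)[c_1·v + c_2·(t·v + w)].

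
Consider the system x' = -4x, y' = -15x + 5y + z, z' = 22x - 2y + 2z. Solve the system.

x(t) = K_3e^(-4t), y(t) = -K_1e^(3t) + K_2e^(4t) + 2K_3e^(-4t), z(t) = 2K_1e^(3t) - K_2e^(4t) - 3K_3e^(-4t)

Coefficient matrix A = [[-4, 0, 0], [-15, 5, 1], [22, -2, 2]].
det(A - λI) = 0 gives eigenvalues λ = 3, 4, -4.
For λ=3: eigenvector (0,-1,2).
For λ=4: eigenvector (0,1,-1).
For λ=-4: eigenvector (1,2,-3).
General solution: K_1e^(3t)(0,-1,2) + K_2e^(4t)(0,1,-1) + K_3e^(-4t)(1,2,-3).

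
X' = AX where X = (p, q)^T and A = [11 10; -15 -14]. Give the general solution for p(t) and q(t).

p(t) = -2K_1e^(-4t) - K_2e^(t), q(t) = 3K_1e^(-4t) + K_2e^(t)

Coefficient matrix A = [[11, 10], [-15, -14]].
Characteristic polynomial det(A - λI) = λ^2 + 3λ - 4 = 0.
Eigenvalues λ = -4, 1.
For λ=-4: (A-λI) row 1 is [15, 10], so an eigenvector is (-2, 3).
For λ=1: (A-λI) row 1 is [10, 10], so an eigenvector is (-1, 1).
General solution: K_1e^(-4t)(-2,3) + K_2e^(t)(-1,1).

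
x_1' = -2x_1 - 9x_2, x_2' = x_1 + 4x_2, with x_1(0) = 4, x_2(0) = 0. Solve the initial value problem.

x_1(t) = -12te^(t) + 4e^(t), x_2(t) = 4te^(t)

Coefficient matrix A = [[-2, -9], [1, 4]].
Characteristic polynomial det(A - λI) = λ^2 - 2λ + 1 = 0.
Single eigenvalue λ = 1 with algebraic multiplicity 2.
Eigenvector v = (3,-1); generalized eigenvector w with (A-λI)w=v is (-1,0).
General solution: e^(t)[K_1·v + K_2·(t·v + w)].
Applying x_1(0)=4, x_2(0)=0 gives K_1=0, K_2=-4.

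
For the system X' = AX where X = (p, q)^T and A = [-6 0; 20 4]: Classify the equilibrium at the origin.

saddle

A = [[-6,0],[20,4]]; det(A-λI) = λ^2 + 2λ - 24.
λ = 4, -6: opposite signs.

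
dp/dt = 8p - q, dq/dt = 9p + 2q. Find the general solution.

Coefficient matrix A = [[8, -1], [9, 2]].
Characteristic polynomial det(A - λI) = λ^2 - 10λ + 25 = 0.
Single eigenvalue λ = 5 with algebraic multiplicity 2.
Eigenvector v = (1,3); generalized eigenvector w with (A-λI)w=v is (0,-1).
General solution: e^(5t)[K_1·v + K_2·(t·v + w)].

p(t) = K_1e^(5t) + K_2te^(5t), q(t) = 3K_1e^(5t) + 3K_2te^(5t) - K_2e^(5t)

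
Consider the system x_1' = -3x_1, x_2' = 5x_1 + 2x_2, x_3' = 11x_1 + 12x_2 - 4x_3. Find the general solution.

x_1(t) = c_3e^(-3t), x_2(t) = c_2e^(2t) - c_3e^(-3t), x_3(t) = c_1e^(-4t) + 2c_2e^(2t) - c_3e^(-3t)

Coefficient matrix A = [[-3, 0, 0], [5, 2, 0], [11, 12, -4]].
det(A - λI) = 0 gives eigenvalues λ = -4, 2, -3.
For λ=-4: eigenvector (0,0,1).
For λ=2: eigenvector (0,1,2).
For λ=-3: eigenvector (1,-1,-1).
General solution: c_1e^(-4t)(0,0,1) + c_2e^(2t)(0,1,2) + c_3e^(-3t)(1,-1,-1).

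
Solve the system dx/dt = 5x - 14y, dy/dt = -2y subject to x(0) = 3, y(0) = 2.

x(t) = -e^(5t) + 4e^(-2t), y(t) = 2e^(-2t)

Coefficient matrix A = [[5, -14], [0, -2]].
Characteristic polynomial det(A - λI) = λ^2 - 3λ - 10 = 0.
Eigenvalues λ = 5, -2.
For λ=5: (A-λI) row 1 is [0, -14], so an eigenvector is (1, 0).
For λ=-2: (A-λI) row 1 is [7, -14], so an eigenvector is (2, 1).
General solution: C_1e^(5t)(1,0) + C_2e^(-2t)(2,1).
Applying x(0)=3, y(0)=2 gives C_1=-1, C_2=2.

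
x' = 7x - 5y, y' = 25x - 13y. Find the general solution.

Coefficient matrix A = [[7, -5], [25, -13]].
Characteristic polynomial det(A - λI) = λ^2 + 6λ + 34 = 0.
Eigenvalues λ = -3 ± 5i (complex conjugate pair).
For λ=-3+5i: an eigenvector is (1,2) - i(0,1) = (1, 2 - i).
A real fundamental pair from Re and Im of e^((-3+5i)t)v: X_1 = e^(-3t)(cos(5t)·(1,2) + sin(5t)·(0,1)), X_2 = e^(-3t)(sin(5t)·(1,2) - cos(5t)·(0,1)).
General solution: K_1X_1 + K_2X_2.

x(t) = K_1e^(-3t)cos(5t) + K_2e^(-3t)sin(5t), y(t) = K_1e^(-3t)sin(5t) + 2K_1e^(-3t)cos(5t) + 2K_2e^(-3t)sin(5t) - K_2e^(-3t)cos(5t)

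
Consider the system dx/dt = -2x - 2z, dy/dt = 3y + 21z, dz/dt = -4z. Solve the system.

x(t) = C_1e^(-2t) + C_3e^(-4t), y(t) = C_2e^(3t) - 3C_3e^(-4t), z(t) = C_3e^(-4t)

Coefficient matrix A = [[-2, 0, -2], [0, 3, 21], [0, 0, -4]].
det(A - λI) = 0 gives eigenvalues λ = -2, 3, -4.
For λ=-2: eigenvector (1,0,0).
For λ=3: eigenvector (0,1,0).
For λ=-4: eigenvector (1,-3,1).
General solution: C_1e^(-2t)(1,0,0) + C_2e^(3t)(0,1,0) + C_3e^(-4t)(1,-3,1).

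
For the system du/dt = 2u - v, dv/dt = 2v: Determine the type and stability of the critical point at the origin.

unstable improper node

A = [[2,-1],[0,2]]; det(A-λI) = λ^2 - 4λ + 4.
repeated λ = 2 with a single eigenvector.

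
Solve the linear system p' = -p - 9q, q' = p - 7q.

Coefficient matrix A = [[-1, -9], [1, -7]].
Characteristic polynomial det(A - λI) = λ^2 + 8λ + 16 = 0.
Single eigenvalue λ = -4 with algebraic multiplicity 2.
Eigenvector v = (3,1); generalized eigenvector w with (A-λI)w=v is (-2,-1).
General solution: e^(-4t)[c_1·v + c_2·(t·v + w)].

p(t) = 3c_1e^(-4t) + 3c_2te^(-4t) - 2c_2e^(-4t), q(t) = c_1e^(-4t) + c_2te^(-4t) - c_2e^(-4t)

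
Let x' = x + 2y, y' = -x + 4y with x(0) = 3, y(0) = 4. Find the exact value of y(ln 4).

304

A = [[1,2],[-1,4]]; eigenvalues λ = 3, 2.
Eigenvectors: (-1,-1) for λ=3, (2,1) for λ=2.
From the initial condition, c_1 = -5, c_2 = -1.
y(ln 4) = (-5)(4^3)(-1) + (-1)(4^2)(1) = 304.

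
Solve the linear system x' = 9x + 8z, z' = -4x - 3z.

Coefficient matrix A = [[9, 8], [-4, -3]].
Characteristic polynomial det(A - λI) = λ^2 - 6λ + 5 = 0.
Eigenvalues λ = 1, 5.
For λ=1: (A-λI) row 1 is [8, 8], so an eigenvector is (1, -1).
For λ=5: (A-λI) row 1 is [4, 8], so an eigenvector is (-2, 1).
General solution: K_1e^(t)(1,-1) + K_2e^(5t)(-2,1).

x(t) = K_1e^(t) - 2K_2e^(5t), z(t) = -K_1e^(t) + K_2e^(5t)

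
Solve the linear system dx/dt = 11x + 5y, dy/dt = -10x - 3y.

x(t) = 2c_1e^(4t)sin(t) + c_1e^(4t)cos(t) + c_2e^(4t)sin(t) - 2c_2e^(4t)cos(t), y(t) = -3c_1e^(4t)sin(t) - c_1e^(4t)cos(t) - c_2e^(4t)sin(t) + 3c_2e^(4t)cos(t)

Coefficient matrix A = [[11, 5], [-10, -3]].
Characteristic polynomial det(A - λI) = λ^2 - 8λ + 17 = 0.
Eigenvalues λ = 4 ± i (complex conjugate pair).
For λ=4+i: an eigenvector is (1,-1) - i(2,-3) = (1 - 2i, -1 + 3i).
A real fundamental pair from Re and Im of e^((4+i)t)v: X_1 = e^(4t)(cos(t)·(1,-1) + sin(t)·(2,-3)), X_2 = e^(4t)(sin(t)·(1,-1) - cos(t)·(2,-3)).
General solution: c_1X_1 + c_2X_2.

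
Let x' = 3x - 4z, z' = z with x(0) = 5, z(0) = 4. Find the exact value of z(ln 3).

A = [[3,-4],[0,1]]; eigenvalues λ = 1, 3.
Eigenvectors: (2,1) for λ=1, (-1,0) for λ=3.
From the initial condition, c_1 = 4, c_2 = 3.
z(ln 3) = (4)(3^1)(1) + (3)(3^3)(0) = 12.

12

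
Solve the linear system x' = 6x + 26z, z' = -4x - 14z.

x(t) = -3C_1e^(-4t)sin(2t) + 2C_1e^(-4t)cos(2t) + 2C_2e^(-4t)sin(2t) + 3C_2e^(-4t)cos(2t), z(t) = C_1e^(-4t)sin(2t) - C_1e^(-4t)cos(2t) - C_2e^(-4t)sin(2t) - C_2e^(-4t)cos(2t)

Coefficient matrix A = [[6, 26], [-4, -14]].
Characteristic polynomial det(A - λI) = λ^2 + 8λ + 20 = 0.
Eigenvalues λ = -4 ± 2i (complex conjugate pair).
For λ=-4+2i: an eigenvector is (2,-1) - i(-3,1) = (2 + 3i, -1 - i).
A real fundamental pair from Re and Im of e^((-4+2i)t)v: X_1 = e^(-4t)(cos(2t)·(2,-1) + sin(2t)·(-3,1)), X_2 = e^(-4t)(sin(2t)·(2,-1) - cos(2t)·(-3,1)).
General solution: C_1X_1 + C_2X_2.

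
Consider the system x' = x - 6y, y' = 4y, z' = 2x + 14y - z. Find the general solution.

x(t) = C_1e^(t) - 2C_2e^(4t), y(t) = C_2e^(4t), z(t) = C_1e^(t) + 2C_2e^(4t) + C_3e^(-t)

Coefficient matrix A = [[1, -6, 0], [0, 4, 0], [2, 14, -1]].
det(A - λI) = 0 gives eigenvalues λ = 1, 4, -1.
For λ=1: eigenvector (1,0,1).
For λ=4: eigenvector (-2,1,2).
For λ=-1: eigenvector (0,0,1).
General solution: C_1e^(t)(1,0,1) + C_2e^(4t)(-2,1,2) + C_3e^(-t)(0,0,1).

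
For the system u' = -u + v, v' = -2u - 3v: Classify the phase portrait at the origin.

stable spiral

A = [[-1,1],[-2,-3]]; det(A-λI) = λ^2 + 4λ + 5.
λ = -2 ± i: negative real part.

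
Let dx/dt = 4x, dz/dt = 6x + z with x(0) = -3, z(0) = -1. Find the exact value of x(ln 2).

A = [[4,0],[6,1]]; eigenvalues λ = 4, 1.
Eigenvectors: (1,2) for λ=4, (0,1) for λ=1.
From the initial condition, c_1 = -3, c_2 = 5.
x(ln 2) = (-3)(2^4)(1) + (5)(2^1)(0) = -48.

-48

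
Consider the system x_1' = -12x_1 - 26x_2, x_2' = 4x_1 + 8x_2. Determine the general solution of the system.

Coefficient matrix A = [[-12, -26], [4, 8]].
Characteristic polynomial det(A - λI) = λ^2 + 4λ + 8 = 0.
Eigenvalues λ = -2 ± 2i (complex conjugate pair).
For λ=-2+2i: an eigenvector is (-3,1) - i(2,-1) = (-3 - 2i, 1 + i).
A real fundamental pair from Re and Im of e^((-2+2i)t)v: X_1 = e^(-2t)(cos(2t)·(-3,1) + sin(2t)·(2,-1)), X_2 = e^(-2t)(sin(2t)·(-3,1) - cos(2t)·(2,-1)).
General solution: C_1X_1 + C_2X_2.

x_1(t) = 2C_1e^(-2t)sin(2t) - 3C_1e^(-2t)cos(2t) - 3C_2e^(-2t)sin(2t) - 2C_2e^(-2t)cos(2t), x_2(t) = -C_1e^(-2t)sin(2t) + C_1e^(-2t)cos(2t) + C_2e^(-2t)sin(2t) + C_2e^(-2t)cos(2t)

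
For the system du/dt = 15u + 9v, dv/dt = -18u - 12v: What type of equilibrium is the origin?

A = [[15,9],[-18,-12]]; det(A-λI) = λ^2 - 3λ - 18.
λ = 6, -3: opposite signs.

saddle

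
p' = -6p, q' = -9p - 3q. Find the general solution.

p(t) = C_2e^(-6t), q(t) = -C_1e^(-3t) + 3C_2e^(-6t)

Coefficient matrix A = [[-6, 0], [-9, -3]].
Characteristic polynomial det(A - λI) = λ^2 + 9λ + 18 = 0.
Eigenvalues λ = -3, -6.
For λ=-3: (A-λI) row 1 is [-3, 0], so an eigenvector is (0, -1).
For λ=-6: (A-λI) row 2 is [-9, 3], so an eigenvector is (1, 3).
General solution: C_1e^(-3t)(0,-1) + C_2e^(-6t)(1,3).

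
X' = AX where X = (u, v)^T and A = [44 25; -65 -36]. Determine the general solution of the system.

Coefficient matrix A = [[44, 25], [-65, -36]].
Characteristic polynomial det(A - λI) = λ^2 - 8λ + 41 = 0.
Eigenvalues λ = 4 ± 5i (complex conjugate pair).
For λ=4+5i: an eigenvector is (-1,2) - i(2,-3) = (-1 - 2i, 2 + 3i).
A real fundamental pair from Re and Im of e^((4+5i)t)v: X_1 = e^(4t)(cos(5t)·(-1,2) + sin(5t)·(2,-3)), X_2 = e^(4t)(sin(5t)·(-1,2) - cos(5t)·(2,-3)).
General solution: c_1X_1 + c_2X_2.

u(t) = 2c_1e^(4t)sin(5t) - c_1e^(4t)cos(5t) - c_2e^(4t)sin(5t) - 2c_2e^(4t)cos(5t), v(t) = -3c_1e^(4t)sin(5t) + 2c_1e^(4t)cos(5t) + 2c_2e^(4t)sin(5t) + 3c_2e^(4t)cos(5t)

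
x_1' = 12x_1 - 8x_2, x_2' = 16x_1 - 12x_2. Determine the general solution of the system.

Coefficient matrix A = [[12, -8], [16, -12]].
Characteristic polynomial det(A - λI) = λ^2 - 16 = 0.
Eigenvalues λ = -4, 4.
For λ=-4: (A-λI) row 1 is [16, -8], so an eigenvector is (-1, -2).
For λ=4: (A-λI) row 1 is [8, -8], so an eigenvector is (1, 1).
General solution: K_1e^(-4t)(-1,-2) + K_2e^(4t)(1,1).

x_1(t) = -K_1e^(-4t) + K_2e^(4t), x_2(t) = -2K_1e^(-4t) + K_2e^(4t)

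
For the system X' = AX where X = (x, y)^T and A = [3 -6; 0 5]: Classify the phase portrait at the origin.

A = [[3,-6],[0,5]]; det(A-λI) = λ^2 - 8λ + 15.
λ = 5, 3: both positive.

unstable node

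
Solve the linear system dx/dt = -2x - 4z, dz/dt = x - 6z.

x(t) = -2c_1e^(-4t) - 2c_2te^(-4t) + 3c_2e^(-4t), z(t) = -c_1e^(-4t) - c_2te^(-4t) + 2c_2e^(-4t)

Coefficient matrix A = [[-2, -4], [1, -6]].
Characteristic polynomial det(A - λI) = λ^2 + 8λ + 16 = 0.
Single eigenvalue λ = -4 with algebraic multiplicity 2.
Eigenvector v = (-2,-1); generalized eigenvector w with (A-λI)w=v is (3,2).
General solution: e^(-4t)[c_1·v + c_2·(t·v + w)].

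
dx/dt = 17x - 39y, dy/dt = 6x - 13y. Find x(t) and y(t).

x(t) = 3c_1e^(2t)sin(3t) - 2c_1e^(2t)cos(3t) - 2c_2e^(2t)sin(3t) - 3c_2e^(2t)cos(3t), y(t) = c_1e^(2t)sin(3t) - c_1e^(2t)cos(3t) - c_2e^(2t)sin(3t) - c_2e^(2t)cos(3t)

Coefficient matrix A = [[17, -39], [6, -13]].
Characteristic polynomial det(A - λI) = λ^2 - 4λ + 13 = 0.
Eigenvalues λ = 2 ± 3i (complex conjugate pair).
For λ=2+3i: an eigenvector is (-2,-1) - i(3,1) = (-2 - 3i, -1 - i).
A real fundamental pair from Re and Im of e^((2+3i)t)v: X_1 = e^(2t)(cos(3t)·(-2,-1) + sin(3t)·(3,1)), X_2 = e^(2t)(sin(3t)·(-2,-1) - cos(3t)·(3,1)).
General solution: c_1X_1 + c_2X_2.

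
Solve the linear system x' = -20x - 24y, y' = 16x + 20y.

x(t) = -C_1e^(4t) + 3C_2e^(-4t), y(t) = C_1e^(4t) - 2C_2e^(-4t)

Coefficient matrix A = [[-20, -24], [16, 20]].
Characteristic polynomial det(A - λI) = λ^2 - 16 = 0.
Eigenvalues λ = 4, -4.
For λ=4: (A-λI) row 1 is [-24, -24], so an eigenvector is (-1, 1).
For λ=-4: (A-λI) row 1 is [-16, -24], so an eigenvector is (3, -2).
General solution: C_1e^(4t)(-1,1) + C_2e^(-4t)(3,-2).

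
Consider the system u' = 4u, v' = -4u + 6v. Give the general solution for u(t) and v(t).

Coefficient matrix A = [[4, 0], [-4, 6]].
Characteristic polynomial det(A - λI) = λ^2 - 10λ + 24 = 0.
Eigenvalues λ = 4, 6.
For λ=4: (A-λI) row 2 is [-4, 2], so an eigenvector is (-1, -2).
For λ=6: (A-λI) row 1 is [-2, 0], so an eigenvector is (0, 1).
General solution: c_1e^(4t)(-1,-2) + c_2e^(6t)(0,1).

u(t) = -c_1e^(4t), v(t) = -2c_1e^(4t) + c_2e^(6t)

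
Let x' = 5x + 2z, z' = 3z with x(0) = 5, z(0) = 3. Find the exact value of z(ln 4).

192

A = [[5,2],[0,3]]; eigenvalues λ = 3, 5.
Eigenvectors: (-1,1) for λ=3, (-1,0) for λ=5.
From the initial condition, c_1 = 3, c_2 = -8.
z(ln 4) = (3)(4^3)(1) + (-8)(4^5)(0) = 192.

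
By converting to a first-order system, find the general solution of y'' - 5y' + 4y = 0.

y(t) = K_1e^(4t) + K_2e^(t)

Let x_1 = y, x_2 = y'. Then x_1' = x_2 and x_2' = -4x_1 + 5x_2.
A = [[0,1],[-4,5]]; det(A-λI) = λ^2 - 5λ + 4.
Eigenvalues λ = 4, 1 with eigenvectors (1,4), (1,1).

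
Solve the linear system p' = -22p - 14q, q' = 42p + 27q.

Coefficient matrix A = [[-22, -14], [42, 27]].
Characteristic polynomial det(A - λI) = λ^2 - 5λ - 6 = 0.
Eigenvalues λ = -1, 6.
For λ=-1: (A-λI) row 1 is [-21, -14], so an eigenvector is (-2, 3).
For λ=6: (A-λI) row 1 is [-28, -14], so an eigenvector is (1, -2).
General solution: K_1e^(-t)(-2,3) + K_2e^(6t)(1,-2).

p(t) = -2K_1e^(-t) + K_2e^(6t), q(t) = 3K_1e^(-t) - 2K_2e^(6t)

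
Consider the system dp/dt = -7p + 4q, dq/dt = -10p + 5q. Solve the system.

Coefficient matrix A = [[-7, 4], [-10, 5]].
Characteristic polynomial det(A - λI) = λ^2 + 2λ + 5 = 0.
Eigenvalues λ = -1 ± 2i (complex conjugate pair).
For λ=-1+2i: an eigenvector is (1,2) - i(1,1) = (1 - i, 2 - i).
A real fundamental pair from Re and Im of e^((-1+2i)t)v: X_1 = e^(-t)(cos(2t)·(1,2) + sin(2t)·(1,1)), X_2 = e^(-t)(sin(2t)·(1,2) - cos(2t)·(1,1)).
General solution: C_1X_1 + C_2X_2.

p(t) = C_1e^(-t)sin(2t) + C_1e^(-t)cos(2t) + C_2e^(-t)sin(2t) - C_2e^(-t)cos(2t), q(t) = C_1e^(-t)sin(2t) + 2C_1e^(-t)cos(2t) + 2C_2e^(-t)sin(2t) - C_2e^(-t)cos(2t)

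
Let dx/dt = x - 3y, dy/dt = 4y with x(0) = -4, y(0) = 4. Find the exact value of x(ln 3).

-324

A = [[1,-3],[0,4]]; eigenvalues λ = 4, 1.
Eigenvectors: (1,-1) for λ=4, (-1,0) for λ=1.
From the initial condition, c_1 = -4, c_2 = 0.
x(ln 3) = (-4)(3^4)(1) + (0)(3^1)(-1) = -324.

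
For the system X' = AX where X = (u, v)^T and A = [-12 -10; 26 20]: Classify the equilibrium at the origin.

A = [[-12,-10],[26,20]]; det(A-λI) = λ^2 - 8λ + 20.
λ = 4 ± 2i: positive real part.

unstable spiral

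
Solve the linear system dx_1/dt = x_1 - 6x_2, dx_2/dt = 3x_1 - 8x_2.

Coefficient matrix A = [[1, -6], [3, -8]].
Characteristic polynomial det(A - λI) = λ^2 + 7λ + 10 = 0.
Eigenvalues λ = -2, -5.
For λ=-2: (A-λI) row 1 is [3, -6], so an eigenvector is (-2, -1).
For λ=-5: (A-λI) row 1 is [6, -6], so an eigenvector is (1, 1).
General solution: c_1e^(-2t)(-2,-1) + c_2e^(-5t)(1,1).

x_1(t) = -2c_1e^(-2t) + c_2e^(-5t), x_2(t) = -c_1e^(-2t) + c_2e^(-5t)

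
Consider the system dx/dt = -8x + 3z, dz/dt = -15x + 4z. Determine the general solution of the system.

x(t) = -c_1e^(-2t)cos(3t) - c_2e^(-2t)sin(3t), z(t) = c_1e^(-2t)sin(3t) - 2c_1e^(-2t)cos(3t) - 2c_2e^(-2t)sin(3t) - c_2e^(-2t)cos(3t)

Coefficient matrix A = [[-8, 3], [-15, 4]].
Characteristic polynomial det(A - λI) = λ^2 + 4λ + 13 = 0.
Eigenvalues λ = -2 ± 3i (complex conjugate pair).
For λ=-2+3i: an eigenvector is (-1,-2) - i(0,1) = (-1, -2 - i).
A real fundamental pair from Re and Im of e^((-2+3i)t)v: X_1 = e^(-2t)(cos(3t)·(-1,-2) + sin(3t)·(0,1)), X_2 = e^(-2t)(sin(3t)·(-1,-2) - cos(3t)·(0,1)).
General solution: c_1X_1 + c_2X_2.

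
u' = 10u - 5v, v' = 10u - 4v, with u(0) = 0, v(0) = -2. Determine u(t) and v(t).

u(t) = 10e^(3t)sin(t), v(t) = 14e^(3t)sin(t) - 2e^(3t)cos(t)

Coefficient matrix A = [[10, -5], [10, -4]].
Characteristic polynomial det(A - λI) = λ^2 - 6λ + 10 = 0.
Eigenvalues λ = 3 ± i (complex conjugate pair).
For λ=3+i: an eigenvector is (-1,-1) - i(-2,-3) = (-1 + 2i, -1 + 3i).
A real fundamental pair from Re and Im of e^((3+i)t)v: X_1 = e^(3t)(cos(t)·(-1,-1) + sin(t)·(-2,-3)), X_2 = e^(3t)(sin(t)·(-1,-1) - cos(t)·(-2,-3)).
General solution: c_1X_1 + c_2X_2.
Applying u(0)=0, v(0)=-2 gives c_1=-4, c_2=-2.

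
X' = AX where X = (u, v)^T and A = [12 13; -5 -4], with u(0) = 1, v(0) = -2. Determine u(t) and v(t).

u(t) = -18e^(4t)sin(t) + e^(4t)cos(t), v(t) = 11e^(4t)sin(t) - 2e^(4t)cos(t)

Coefficient matrix A = [[12, 13], [-5, -4]].
Characteristic polynomial det(A - λI) = λ^2 - 8λ + 17 = 0.
Eigenvalues λ = 4 ± i (complex conjugate pair).
For λ=4+i: an eigenvector is (3,-2) - i(-2,1) = (3 + 2i, -2 - i).
A real fundamental pair from Re and Im of e^((4+i)t)v: X_1 = e^(4t)(cos(t)·(3,-2) + sin(t)·(-2,1)), X_2 = e^(4t)(sin(t)·(3,-2) - cos(t)·(-2,1)).
General solution: K_1X_1 + K_2X_2.
Applying u(0)=1, v(0)=-2 gives K_1=3, K_2=-4.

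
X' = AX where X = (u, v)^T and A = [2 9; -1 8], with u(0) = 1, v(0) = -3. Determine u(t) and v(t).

u(t) = -30te^(5t) + e^(5t), v(t) = -10te^(5t) - 3e^(5t)

Coefficient matrix A = [[2, 9], [-1, 8]].
Characteristic polynomial det(A - λI) = λ^2 - 10λ + 25 = 0.
Single eigenvalue λ = 5 with algebraic multiplicity 2.
Eigenvector v = (-3,-1); generalized eigenvector w with (A-λI)w=v is (1,0).
General solution: e^(5t)[K_1·v + K_2·(t·v + w)].
Applying u(0)=1, v(0)=-3 gives K_1=3, K_2=10.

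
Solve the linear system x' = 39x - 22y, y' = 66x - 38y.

x(t) = -2C_1e^(6t) + C_2e^(-5t), y(t) = -3C_1e^(6t) + 2C_2e^(-5t)

Coefficient matrix A = [[39, -22], [66, -38]].
Characteristic polynomial det(A - λI) = λ^2 - λ - 30 = 0.
Eigenvalues λ = 6, -5.
For λ=6: (A-λI) row 1 is [33, -22], so an eigenvector is (-2, -3).
For λ=-5: (A-λI) row 1 is [44, -22], so an eigenvector is (1, 2).
General solution: C_1e^(6t)(-2,-3) + C_2e^(-5t)(1,2).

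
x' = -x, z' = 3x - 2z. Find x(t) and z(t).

Coefficient matrix A = [[-1, 0], [3, -2]].
Characteristic polynomial det(A - λI) = λ^2 + 3λ + 2 = 0.
Eigenvalues λ = -2, -1.
For λ=-2: (A-λI) row 1 is [1, 0], so an eigenvector is (0, -1).
For λ=-1: (A-λI) row 2 is [3, -1], so an eigenvector is (-1, -3).
General solution: C_1e^(-2t)(0,-1) + C_2e^(-t)(-1,-3).

x(t) = -C_2e^(-t), z(t) = -C_1e^(-2t) - 3C_2e^(-t)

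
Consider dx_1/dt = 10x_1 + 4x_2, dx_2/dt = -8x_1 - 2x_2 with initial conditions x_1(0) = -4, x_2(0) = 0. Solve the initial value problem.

x_1(t) = -8e^(6t) + 4e^(2t), x_2(t) = 8e^(6t) - 8e^(2t)

Coefficient matrix A = [[10, 4], [-8, -2]].
Characteristic polynomial det(A - λI) = λ^2 - 8λ + 12 = 0.
Eigenvalues λ = 6, 2.
For λ=6: (A-λI) row 1 is [4, 4], so an eigenvector is (-1, 1).
For λ=2: (A-λI) row 1 is [8, 4], so an eigenvector is (1, -2).
General solution: K_1e^(6t)(-1,1) + K_2e^(2t)(1,-2).
Applying x_1(0)=-4, x_2(0)=0 gives K_1=8, K_2=4.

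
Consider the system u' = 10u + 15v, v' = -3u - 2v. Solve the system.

Coefficient matrix A = [[10, 15], [-3, -2]].
Characteristic polynomial det(A - λI) = λ^2 - 8λ + 25 = 0.
Eigenvalues λ = 4 ± 3i (complex conjugate pair).
For λ=4+3i: an eigenvector is (1,0) - i(2,-1) = (1 - 2i, 0 + i).
A real fundamental pair from Re and Im of e^((4+3i)t)v: X_1 = e^(4t)(cos(3t)·(1,0) + sin(3t)·(2,-1)), X_2 = e^(4t)(sin(3t)·(1,0) - cos(3t)·(2,-1)).
General solution: c_1X_1 + c_2X_2.

u(t) = 2c_1e^(4t)sin(3t) + c_1e^(4t)cos(3t) + c_2e^(4t)sin(3t) - 2c_2e^(4t)cos(3t), v(t) = -c_1e^(4t)sin(3t) + c_2e^(4t)cos(3t)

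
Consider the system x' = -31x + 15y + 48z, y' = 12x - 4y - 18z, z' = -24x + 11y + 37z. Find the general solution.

Coefficient matrix A = [[-31, 15, 48], [12, -4, -18], [-24, 11, 37]].
det(A - λI) = 0 gives eigenvalues λ = -1, 2, 1.
For λ=-1: eigenvector (-7,2,-5).
For λ=2: eigenvector (-1,1,-1).
For λ=1: eigenvector (3,0,2).
General solution: C_1e^(-t)(-7,2,-5) + C_2e^(2t)(-1,1,-1) + C_3e^(t)(3,0,2).

x(t) = -7C_1e^(-t) - C_2e^(2t) + 3C_3e^(t), y(t) = 2C_1e^(-t) + C_2e^(2t), z(t) = -5C_1e^(-t) - C_2e^(2t) + 2C_3e^(t)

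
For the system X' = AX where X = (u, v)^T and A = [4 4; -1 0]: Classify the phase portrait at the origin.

unstable improper node

A = [[4,4],[-1,0]]; det(A-λI) = λ^2 - 4λ + 4.
repeated λ = 2 with a single eigenvector.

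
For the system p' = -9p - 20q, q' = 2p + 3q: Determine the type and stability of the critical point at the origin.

stable spiral

A = [[-9,-20],[2,3]]; det(A-λI) = λ^2 + 6λ + 13.
λ = -3 ± 2i: negative real part.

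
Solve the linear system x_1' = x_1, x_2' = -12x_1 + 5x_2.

x_1(t) = K_2e^(t), x_2(t) = K_1e^(5t) + 3K_2e^(t)

Coefficient matrix A = [[1, 0], [-12, 5]].
Characteristic polynomial det(A - λI) = λ^2 - 6λ + 5 = 0.
Eigenvalues λ = 5, 1.
For λ=5: (A-λI) row 1 is [-4, 0], so an eigenvector is (0, 1).
For λ=1: (A-λI) row 2 is [-12, 4], so an eigenvector is (1, 3).
General solution: K_1e^(5t)(0,1) + K_2e^(t)(1,3).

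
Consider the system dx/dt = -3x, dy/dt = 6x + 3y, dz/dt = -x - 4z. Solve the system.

Coefficient matrix A = [[-3, 0, 0], [6, 3, 0], [-1, 0, -4]].
det(A - λI) = 0 gives eigenvalues λ = -4, -3, 3.
For λ=-4: eigenvector (0,0,1).
For λ=-3: eigenvector (-1,1,1).
For λ=3: eigenvector (0,1,0).
General solution: C_1e^(-4t)(0,0,1) + C_2e^(-3t)(-1,1,1) + C_3e^(3t)(0,1,0).

x(t) = -C_2e^(-3t), y(t) = C_2e^(-3t) + C_3e^(3t), z(t) = C_1e^(-4t) + C_2e^(-3t)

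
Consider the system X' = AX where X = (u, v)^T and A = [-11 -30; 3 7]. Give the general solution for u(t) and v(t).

u(t) = 3C_1e^(-2t)sin(3t) - C_1e^(-2t)cos(3t) - C_2e^(-2t)sin(3t) - 3C_2e^(-2t)cos(3t), v(t) = -C_1e^(-2t)sin(3t) + C_2e^(-2t)cos(3t)

Coefficient matrix A = [[-11, -30], [3, 7]].
Characteristic polynomial det(A - λI) = λ^2 + 4λ + 13 = 0.
Eigenvalues λ = -2 ± 3i (complex conjugate pair).
For λ=-2+3i: an eigenvector is (-1,0) - i(3,-1) = (-1 - 3i, 0 + i).
A real fundamental pair from Re and Im of e^((-2+3i)t)v: X_1 = e^(-2t)(cos(3t)·(-1,0) + sin(3t)·(3,-1)), X_2 = e^(-2t)(sin(3t)·(-1,0) - cos(3t)·(3,-1)).
General solution: C_1X_1 + C_2X_2.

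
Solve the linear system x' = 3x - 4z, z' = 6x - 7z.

Coefficient matrix A = [[3, -4], [6, -7]].
Characteristic polynomial det(A - λI) = λ^2 + 4λ + 3 = 0.
Eigenvalues λ = -3, -1.
For λ=-3: (A-λI) row 1 is [6, -4], so an eigenvector is (-2, -3).
For λ=-1: (A-λI) row 1 is [4, -4], so an eigenvector is (1, 1).
General solution: c_1e^(-3t)(-2,-3) + c_2e^(-t)(1,1).

x(t) = -2c_1e^(-3t) + c_2e^(-t), z(t) = -3c_1e^(-3t) + c_2e^(-t)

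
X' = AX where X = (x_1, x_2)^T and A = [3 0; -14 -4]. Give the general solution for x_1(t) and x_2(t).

Coefficient matrix A = [[3, 0], [-14, -4]].
Characteristic polynomial det(A - λI) = λ^2 + λ - 12 = 0.
Eigenvalues λ = 3, -4.
For λ=3: (A-λI) row 2 is [-14, -7], so an eigenvector is (1, -2).
For λ=-4: (A-λI) row 1 is [7, 0], so an eigenvector is (0, 1).
General solution: C_1e^(3t)(1,-2) + C_2e^(-4t)(0,1).

x_1(t) = C_1e^(3t), x_2(t) = -2C_1e^(3t) + C_2e^(-4t)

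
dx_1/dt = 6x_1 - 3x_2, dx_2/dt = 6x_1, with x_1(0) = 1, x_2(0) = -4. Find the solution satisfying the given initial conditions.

x_1(t) = 5e^(3t)sin(3t) + e^(3t)cos(3t), x_2(t) = 6e^(3t)sin(3t) - 4e^(3t)cos(3t)

Coefficient matrix A = [[6, -3], [6, 0]].
Characteristic polynomial det(A - λI) = λ^2 - 6λ + 18 = 0.
Eigenvalues λ = 3 ± 3i (complex conjugate pair).
For λ=3+3i: an eigenvector is (0,-1) - i(1,1) = (0 - i, -1 - i).
A real fundamental pair from Re and Im of e^((3+3i)t)v: X_1 = e^(3t)(cos(3t)·(0,-1) + sin(3t)·(1,1)), X_2 = e^(3t)(sin(3t)·(0,-1) - cos(3t)·(1,1)).
General solution: c_1X_1 + c_2X_2.
Applying x_1(0)=1, x_2(0)=-4 gives c_1=5, c_2=-1.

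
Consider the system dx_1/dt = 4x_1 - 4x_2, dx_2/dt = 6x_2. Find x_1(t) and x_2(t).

Coefficient matrix A = [[4, -4], [0, 6]].
Characteristic polynomial det(A - λI) = λ^2 - 10λ + 24 = 0.
Eigenvalues λ = 4, 6.
For λ=4: (A-λI) row 1 is [0, -4], so an eigenvector is (-1, 0).
For λ=6: (A-λI) row 1 is [-2, -4], so an eigenvector is (-2, 1).
General solution: c_1e^(4t)(-1,0) + c_2e^(6t)(-2,1).

x_1(t) = -c_1e^(4t) - 2c_2e^(6t), x_2(t) = c_2e^(6t)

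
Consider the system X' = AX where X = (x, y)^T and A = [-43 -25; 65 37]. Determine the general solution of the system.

Coefficient matrix A = [[-43, -25], [65, 37]].
Characteristic polynomial det(A - λI) = λ^2 + 6λ + 34 = 0.
Eigenvalues λ = -3 ± 5i (complex conjugate pair).
For λ=-3+5i: an eigenvector is (-2,3) - i(1,-2) = (-2 - i, 3 + 2i).
A real fundamental pair from Re and Im of e^((-3+5i)t)v: X_1 = e^(-3t)(cos(5t)·(-2,3) + sin(5t)·(1,-2)), X_2 = e^(-3t)(sin(5t)·(-2,3) - cos(5t)·(1,-2)).
General solution: c_1X_1 + c_2X_2.

x(t) = c_1e^(-3t)sin(5t) - 2c_1e^(-3t)cos(5t) - 2c_2e^(-3t)sin(5t) - c_2e^(-3t)cos(5t), y(t) = -2c_1e^(-3t)sin(5t) + 3c_1e^(-3t)cos(5t) + 3c_2e^(-3t)sin(5t) + 2c_2e^(-3t)cos(5t)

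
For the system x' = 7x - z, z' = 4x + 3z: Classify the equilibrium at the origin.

unstable improper node

A = [[7,-1],[4,3]]; det(A-λI) = λ^2 - 10λ + 25.
repeated λ = 5 with a single eigenvector.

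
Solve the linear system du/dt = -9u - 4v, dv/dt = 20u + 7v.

Coefficient matrix A = [[-9, -4], [20, 7]].
Characteristic polynomial det(A - λI) = λ^2 + 2λ + 17 = 0.
Eigenvalues λ = -1 ± 4i (complex conjugate pair).
For λ=-1+4i: an eigenvector is (0,1) - i(-1,2) = (0 + i, 1 - 2i).
A real fundamental pair from Re and Im of e^((-1+4i)t)v: X_1 = e^(-t)(cos(4t)·(0,1) + sin(4t)·(-1,2)), X_2 = e^(-t)(sin(4t)·(0,1) - cos(4t)·(-1,2)).
General solution: C_1X_1 + C_2X_2.

u(t) = -C_1e^(-t)sin(4t) + C_2e^(-t)cos(4t), v(t) = 2C_1e^(-t)sin(4t) + C_1e^(-t)cos(4t) + C_2e^(-t)sin(4t) - 2C_2e^(-t)cos(4t)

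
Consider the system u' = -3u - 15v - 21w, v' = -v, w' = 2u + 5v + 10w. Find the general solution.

Coefficient matrix A = [[-3, -15, -21], [0, -1, 0], [2, 5, 10]].
det(A - λI) = 0 gives eigenvalues λ = -1, 3, 4.
For λ=-1: eigenvector (3,1,-1).
For λ=3: eigenvector (7,0,-2).
For λ=4: eigenvector (-3,0,1).
General solution: K_1e^(-t)(3,1,-1) + K_2e^(3t)(7,0,-2) + K_3e^(4t)(-3,0,1).

u(t) = 3K_1e^(-t) + 7K_2e^(3t) - 3K_3e^(4t), v(t) = K_1e^(-t), w(t) = -K_1e^(-t) - 2K_2e^(3t) + K_3e^(4t)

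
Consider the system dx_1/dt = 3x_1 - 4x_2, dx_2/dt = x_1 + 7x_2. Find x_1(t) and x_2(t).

Coefficient matrix A = [[3, -4], [1, 7]].
Characteristic polynomial det(A - λI) = λ^2 - 10λ + 25 = 0.
Single eigenvalue λ = 5 with algebraic multiplicity 2.
Eigenvector v = (-2,1); generalized eigenvector w with (A-λI)w=v is (-1,1).
General solution: e^(5t)[c_1·v + c_2·(t·v + w)].

x_1(t) = -2c_1e^(5t) - 2c_2te^(5t) - c_2e^(5t), x_2(t) = c_1e^(5t) + c_2te^(5t) + c_2e^(5t)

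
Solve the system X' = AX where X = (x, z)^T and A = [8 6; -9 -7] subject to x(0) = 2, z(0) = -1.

Coefficient matrix A = [[8, 6], [-9, -7]].
Characteristic polynomial det(A - λI) = λ^2 - λ - 2 = 0.
Eigenvalues λ = 2, -1.
For λ=2: (A-λI) row 1 is [6, 6], so an eigenvector is (-1, 1).
For λ=-1: (A-λI) row 1 is [9, 6], so an eigenvector is (-2, 3).
General solution: K_1e^(2t)(-1,1) + K_2e^(-t)(-2,3).
Applying x(0)=2, z(0)=-1 gives K_1=-4, K_2=1.

x(t) = 4e^(2t) - 2e^(-t), z(t) = -4e^(2t) + 3e^(-t)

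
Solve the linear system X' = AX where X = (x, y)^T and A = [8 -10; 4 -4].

Coefficient matrix A = [[8, -10], [4, -4]].
Characteristic polynomial det(A - λI) = λ^2 - 4λ + 8 = 0.
Eigenvalues λ = 2 ± 2i (complex conjugate pair).
For λ=2+2i: an eigenvector is (1,1) - i(-2,-1) = (1 + 2i, 1 + i).
A real fundamental pair from Re and Im of e^((2+2i)t)v: X_1 = e^(2t)(cos(2t)·(1,1) + sin(2t)·(-2,-1)), X_2 = e^(2t)(sin(2t)·(1,1) - cos(2t)·(-2,-1)).
General solution: K_1X_1 + K_2X_2.

x(t) = -2K_1e^(2t)sin(2t) + K_1e^(2t)cos(2t) + K_2e^(2t)sin(2t) + 2K_2e^(2t)cos(2t), y(t) = -K_1e^(2t)sin(2t) + K_1e^(2t)cos(2t) + K_2e^(2t)sin(2t) + K_2e^(2t)cos(2t)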